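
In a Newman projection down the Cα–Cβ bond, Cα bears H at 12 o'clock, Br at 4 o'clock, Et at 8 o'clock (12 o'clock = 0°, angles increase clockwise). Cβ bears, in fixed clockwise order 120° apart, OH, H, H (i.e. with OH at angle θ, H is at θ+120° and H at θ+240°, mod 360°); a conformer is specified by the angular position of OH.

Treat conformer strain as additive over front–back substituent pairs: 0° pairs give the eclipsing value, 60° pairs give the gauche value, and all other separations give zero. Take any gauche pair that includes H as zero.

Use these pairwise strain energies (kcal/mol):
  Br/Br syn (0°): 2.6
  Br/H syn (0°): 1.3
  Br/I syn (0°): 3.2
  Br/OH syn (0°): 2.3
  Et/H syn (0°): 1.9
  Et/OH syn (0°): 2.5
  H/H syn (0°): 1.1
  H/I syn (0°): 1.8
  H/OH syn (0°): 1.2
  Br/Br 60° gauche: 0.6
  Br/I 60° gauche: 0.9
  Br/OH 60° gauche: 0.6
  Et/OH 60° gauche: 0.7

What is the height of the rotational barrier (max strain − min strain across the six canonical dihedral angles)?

4.7 kcal/mol

OH at 0° (eclipsed): H–OH eclipsed, Br–H eclipsed, Et–H eclipsed; 1.2 + 1.3 + 1.9 = 4.4 kcal/mol.
OH at 60° (staggered): Br–OH gauche; 0.6 = 0.6 kcal/mol.
OH at 120° (eclipsed): H–H eclipsed, Br–OH eclipsed, Et–H eclipsed; 1.1 + 2.3 + 1.9 = 5.3 kcal/mol.
OH at 180° (staggered): Br–OH gauche, Et–OH gauche; 0.6 + 0.7 = 1.3 kcal/mol.
OH at 240° (eclipsed): H–H eclipsed, Br–H eclipsed, Et–OH eclipsed; 1.1 + 1.3 + 2.5 = 4.9 kcal/mol.
OH at 300° (staggered): Et–OH gauche; 0.7 = 0.7 kcal/mol.
Max at 120° (5.3 kcal/mol), min at 60° (0.6 kcal/mol); barrier = 4.7 kcal/mol.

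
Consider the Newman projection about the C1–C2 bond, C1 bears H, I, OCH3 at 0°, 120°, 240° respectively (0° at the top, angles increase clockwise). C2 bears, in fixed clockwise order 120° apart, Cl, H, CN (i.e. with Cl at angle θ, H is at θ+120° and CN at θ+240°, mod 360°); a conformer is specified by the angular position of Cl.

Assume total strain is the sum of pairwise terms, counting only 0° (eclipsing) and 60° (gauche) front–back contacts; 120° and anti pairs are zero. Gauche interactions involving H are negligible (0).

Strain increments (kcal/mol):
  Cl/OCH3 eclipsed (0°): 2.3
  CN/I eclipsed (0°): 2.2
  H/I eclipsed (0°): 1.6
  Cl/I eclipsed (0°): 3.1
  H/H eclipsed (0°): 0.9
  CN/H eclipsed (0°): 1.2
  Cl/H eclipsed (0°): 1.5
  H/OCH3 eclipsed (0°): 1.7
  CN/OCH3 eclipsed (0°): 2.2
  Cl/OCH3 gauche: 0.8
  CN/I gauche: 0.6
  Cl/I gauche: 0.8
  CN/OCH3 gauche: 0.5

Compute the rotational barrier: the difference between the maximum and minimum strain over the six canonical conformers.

4.7 kcal/mol

Cl at 0° (eclipsed): H–Cl eclipsed, I–H eclipsed, OCH3–CN eclipsed; 1.5 + 1.6 + 2.2 = 5.3 kcal/mol.
Cl at 60° (staggered): I–Cl gauche, OCH3–CN gauche; 0.8 + 0.5 = 1.3 kcal/mol.
Cl at 120° (eclipsed): H–CN eclipsed, I–Cl eclipsed, OCH3–H eclipsed; 1.2 + 3.1 + 1.7 = 6.0 kcal/mol.
Cl at 180° (staggered): I–Cl gauche, I–CN gauche, OCH3–Cl gauche; 0.8 + 0.6 + 0.8 = 2.2 kcal/mol.
Cl at 240° (eclipsed): H–H eclipsed, I–CN eclipsed, OCH3–Cl eclipsed; 0.9 + 2.2 + 2.3 = 5.4 kcal/mol.
Cl at 300° (staggered): I–CN gauche, OCH3–Cl gauche, OCH3–CN gauche; 0.6 + 0.8 + 0.5 = 1.9 kcal/mol.
Max at 120° (6.0 kcal/mol), min at 60° (1.3 kcal/mol); barrier = 4.7 kcal/mol.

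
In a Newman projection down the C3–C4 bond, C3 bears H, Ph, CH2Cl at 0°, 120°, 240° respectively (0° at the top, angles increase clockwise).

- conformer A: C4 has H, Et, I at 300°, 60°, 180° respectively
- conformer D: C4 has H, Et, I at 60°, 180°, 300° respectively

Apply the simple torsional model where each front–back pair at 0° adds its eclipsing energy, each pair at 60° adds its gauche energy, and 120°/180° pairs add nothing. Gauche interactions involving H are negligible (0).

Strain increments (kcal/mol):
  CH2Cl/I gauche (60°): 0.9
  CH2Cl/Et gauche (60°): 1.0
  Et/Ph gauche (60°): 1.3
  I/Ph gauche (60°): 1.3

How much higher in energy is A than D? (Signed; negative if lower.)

A is staggered. Ph at 120° is gauche with Et at 60° (1.3); Ph at 120° is gauche with I at 180° (1.3); CH2Cl at 240° is gauche with I at 180° (0.9). Total 3.5 kcal/mol.
D is staggered. Ph at 120° is gauche with Et at 180° (1.3); CH2Cl at 240° is gauche with Et at 180° (1.0); CH2Cl at 240° is gauche with I at 300° (0.9). Total 3.2 kcal/mol.
E(A) − E(D) = 3.5 − 3.2 = +0.3 kcal/mol.

+0.3 kcal/mol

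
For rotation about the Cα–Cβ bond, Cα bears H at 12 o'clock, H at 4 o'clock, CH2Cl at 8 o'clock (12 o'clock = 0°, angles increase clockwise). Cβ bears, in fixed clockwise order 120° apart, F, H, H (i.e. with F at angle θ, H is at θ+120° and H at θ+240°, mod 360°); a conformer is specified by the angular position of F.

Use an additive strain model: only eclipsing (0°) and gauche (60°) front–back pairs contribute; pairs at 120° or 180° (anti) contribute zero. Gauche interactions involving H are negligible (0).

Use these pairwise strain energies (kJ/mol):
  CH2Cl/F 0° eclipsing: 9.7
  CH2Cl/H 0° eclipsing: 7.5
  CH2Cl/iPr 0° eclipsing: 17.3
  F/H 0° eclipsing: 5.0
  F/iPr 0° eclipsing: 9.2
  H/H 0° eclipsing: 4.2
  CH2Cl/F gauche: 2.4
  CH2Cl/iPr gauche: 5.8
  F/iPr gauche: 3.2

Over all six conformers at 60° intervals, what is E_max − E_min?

F at 0° (eclipsed): H–F eclipsed, H–H eclipsed, CH2Cl–H eclipsed; 5.0 + 4.2 + 7.5 = 16.7 kJ/mol.
F at 60° (staggered): no non-H gauche contacts → 0.0 kJ/mol.
F at 120° (eclipsed): H–H eclipsed, H–F eclipsed, CH2Cl–H eclipsed; 4.2 + 5.0 + 7.5 = 16.7 kJ/mol.
F at 180° (staggered): CH2Cl–F gauche; 2.4 = 2.4 kJ/mol.
F at 240° (eclipsed): H–H eclipsed, H–H eclipsed, CH2Cl–F eclipsed; 4.2 + 4.2 + 9.7 = 18.1 kJ/mol.
F at 300° (staggered): CH2Cl–F gauche; 2.4 = 2.4 kJ/mol.
Max at 240° (18.1 kJ/mol), min at 60° (0.0 kJ/mol); barrier = 18.1 kJ/mol.

18.1 kJ/mol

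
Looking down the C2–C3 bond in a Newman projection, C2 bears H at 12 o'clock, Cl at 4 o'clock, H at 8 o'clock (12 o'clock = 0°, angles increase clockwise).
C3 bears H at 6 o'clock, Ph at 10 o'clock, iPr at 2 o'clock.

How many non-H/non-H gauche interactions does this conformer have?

1

Non-H gauche pairs: Cl(120°)/iPr(60°) — 1 interaction.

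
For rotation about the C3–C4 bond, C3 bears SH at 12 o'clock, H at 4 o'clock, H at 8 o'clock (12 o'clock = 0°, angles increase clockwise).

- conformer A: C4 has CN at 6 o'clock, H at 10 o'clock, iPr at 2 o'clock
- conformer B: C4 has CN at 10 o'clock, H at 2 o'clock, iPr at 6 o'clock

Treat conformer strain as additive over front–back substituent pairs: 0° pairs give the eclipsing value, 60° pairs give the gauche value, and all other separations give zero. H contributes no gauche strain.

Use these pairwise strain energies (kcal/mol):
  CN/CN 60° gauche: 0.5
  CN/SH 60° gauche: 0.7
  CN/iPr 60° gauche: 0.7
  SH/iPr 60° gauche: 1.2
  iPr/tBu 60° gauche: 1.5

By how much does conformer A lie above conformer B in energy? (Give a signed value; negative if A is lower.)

A (staggered): SH–iPr gauche; 1.2 = 1.2 kcal/mol.
B (staggered): SH–CN gauche; 0.7 = 0.7 kcal/mol.
E(A) − E(B) = 1.2 − 0.7 = +0.5 kcal/mol.

+0.5 kcal/mol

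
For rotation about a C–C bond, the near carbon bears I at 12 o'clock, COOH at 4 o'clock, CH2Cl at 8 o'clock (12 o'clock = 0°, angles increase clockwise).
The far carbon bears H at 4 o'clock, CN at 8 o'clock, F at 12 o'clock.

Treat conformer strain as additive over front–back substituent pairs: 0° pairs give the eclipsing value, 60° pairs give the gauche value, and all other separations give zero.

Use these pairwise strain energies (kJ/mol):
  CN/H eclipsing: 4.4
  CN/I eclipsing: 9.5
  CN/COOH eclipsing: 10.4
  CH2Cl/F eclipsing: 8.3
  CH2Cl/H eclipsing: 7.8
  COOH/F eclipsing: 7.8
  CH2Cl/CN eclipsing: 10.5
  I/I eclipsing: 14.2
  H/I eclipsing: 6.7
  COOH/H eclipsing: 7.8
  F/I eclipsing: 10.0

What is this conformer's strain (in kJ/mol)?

This conformer (eclipsed): I(0°)/F(0°) eclipsed 10.0; COOH(120°)/H(120°) eclipsed 7.8; CH2Cl(240°)/CN(240°) eclipsed 10.5 → 28.3 kJ/mol.

28.3 kJ/mol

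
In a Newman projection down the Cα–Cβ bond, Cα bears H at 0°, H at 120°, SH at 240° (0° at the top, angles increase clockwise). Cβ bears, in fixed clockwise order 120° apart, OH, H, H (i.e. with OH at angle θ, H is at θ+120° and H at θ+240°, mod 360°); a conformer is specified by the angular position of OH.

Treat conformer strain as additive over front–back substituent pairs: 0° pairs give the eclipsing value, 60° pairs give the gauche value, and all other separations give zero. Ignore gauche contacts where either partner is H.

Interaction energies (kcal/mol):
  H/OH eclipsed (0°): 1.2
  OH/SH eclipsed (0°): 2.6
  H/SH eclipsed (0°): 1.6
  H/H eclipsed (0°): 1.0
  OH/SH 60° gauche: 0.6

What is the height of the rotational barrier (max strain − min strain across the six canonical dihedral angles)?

OH at 0° (eclipsed): H(0°)/OH(0°) eclipsed 1.2; H(120°)/H(120°) eclipsed 1.0; SH(240°)/H(240°) eclipsed 1.6 → 3.8 kcal/mol.
OH at 60° (staggered): no non-H gauche contacts → 0.0 kcal/mol.
OH at 120° (eclipsed): H(0°)/H(0°) eclipsed 1.0; H(120°)/OH(120°) eclipsed 1.2; SH(240°)/H(240°) eclipsed 1.6 → 3.8 kcal/mol.
OH at 180° (staggered): SH(240°)/OH(180°) gauche 0.6 → 0.6 kcal/mol.
OH at 240° (eclipsed): H(0°)/H(0°) eclipsed 1.0; H(120°)/H(120°) eclipsed 1.0; SH(240°)/OH(240°) eclipsed 2.6 → 4.6 kcal/mol.
OH at 300° (staggered): SH(240°)/OH(300°) gauche 0.6 → 0.6 kcal/mol.
Max at 240° (4.6 kcal/mol), min at 60° (0.0 kcal/mol); barrier = 4.6 kcal/mol.

4.6 kcal/mol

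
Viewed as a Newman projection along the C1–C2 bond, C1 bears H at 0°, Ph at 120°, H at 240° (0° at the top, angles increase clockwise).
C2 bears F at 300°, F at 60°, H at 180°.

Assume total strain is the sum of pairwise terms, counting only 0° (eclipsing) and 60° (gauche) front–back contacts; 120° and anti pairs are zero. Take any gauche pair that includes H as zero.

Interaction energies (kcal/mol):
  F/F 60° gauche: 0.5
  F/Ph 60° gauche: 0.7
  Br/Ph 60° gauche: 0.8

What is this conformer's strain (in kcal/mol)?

0.7 kcal/mol

This conformer (staggered): Ph(120°)/F(60°) gauche 0.7 → 0.7 kcal/mol.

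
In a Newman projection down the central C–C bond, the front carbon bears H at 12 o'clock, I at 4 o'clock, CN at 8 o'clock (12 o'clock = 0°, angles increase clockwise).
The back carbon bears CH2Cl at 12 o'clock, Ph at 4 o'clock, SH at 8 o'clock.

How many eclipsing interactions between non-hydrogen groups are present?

2

Non-H eclipsing pairs: I(120°)/Ph(120°); CN(240°)/SH(240°) — 2 interactions.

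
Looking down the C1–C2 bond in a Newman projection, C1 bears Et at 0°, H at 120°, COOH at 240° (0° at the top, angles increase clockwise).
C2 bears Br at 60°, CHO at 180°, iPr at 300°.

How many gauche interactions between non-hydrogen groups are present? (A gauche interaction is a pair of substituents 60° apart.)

4

Non-H gauche pairs: Et(0°)/Br(60°); Et(0°)/iPr(300°); COOH(240°)/CHO(180°); COOH(240°)/iPr(300°) — 4 interactions.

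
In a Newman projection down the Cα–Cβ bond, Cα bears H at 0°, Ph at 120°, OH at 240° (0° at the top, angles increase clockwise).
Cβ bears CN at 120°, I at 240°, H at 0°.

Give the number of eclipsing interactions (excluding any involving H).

2

Non-H eclipsing pairs: Ph(120°)/CN(120°); OH(240°)/I(240°) — 2 interactions.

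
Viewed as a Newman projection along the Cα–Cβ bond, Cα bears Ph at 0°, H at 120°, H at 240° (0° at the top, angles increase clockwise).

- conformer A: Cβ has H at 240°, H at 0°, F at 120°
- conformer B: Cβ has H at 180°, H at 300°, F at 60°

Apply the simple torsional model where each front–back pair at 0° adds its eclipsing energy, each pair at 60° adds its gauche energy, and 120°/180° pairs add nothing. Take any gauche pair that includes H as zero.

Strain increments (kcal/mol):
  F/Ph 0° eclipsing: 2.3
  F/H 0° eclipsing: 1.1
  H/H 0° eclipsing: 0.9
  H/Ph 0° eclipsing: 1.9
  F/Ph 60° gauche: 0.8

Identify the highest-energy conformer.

A (eclipsed): Ph(0°)/H(0°) eclipsed 1.9; H(120°)/F(120°) eclipsed 1.1; H(240°)/H(240°) eclipsed 0.9 → 3.9 kcal/mol.
B (staggered): Ph(0°)/F(60°) gauche 0.8 → 0.8 kcal/mol.
A has the highest total (3.9 kcal/mol).

A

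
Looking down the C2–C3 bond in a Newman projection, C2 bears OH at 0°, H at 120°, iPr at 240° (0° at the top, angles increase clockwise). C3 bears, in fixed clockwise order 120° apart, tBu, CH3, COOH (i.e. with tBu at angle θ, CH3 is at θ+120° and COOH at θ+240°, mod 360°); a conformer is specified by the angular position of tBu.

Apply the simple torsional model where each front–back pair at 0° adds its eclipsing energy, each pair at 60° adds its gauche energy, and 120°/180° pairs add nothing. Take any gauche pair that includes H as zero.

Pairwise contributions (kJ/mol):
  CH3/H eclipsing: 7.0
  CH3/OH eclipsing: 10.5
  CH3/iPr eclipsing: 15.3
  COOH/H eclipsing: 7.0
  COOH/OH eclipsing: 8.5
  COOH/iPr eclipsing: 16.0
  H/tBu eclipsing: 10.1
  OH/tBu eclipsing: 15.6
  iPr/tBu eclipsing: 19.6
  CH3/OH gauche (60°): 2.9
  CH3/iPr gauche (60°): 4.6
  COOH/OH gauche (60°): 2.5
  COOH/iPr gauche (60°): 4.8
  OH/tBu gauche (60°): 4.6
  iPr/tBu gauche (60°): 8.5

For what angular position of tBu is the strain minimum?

60°

tBu at 0° (eclipsed): OH(0°)/tBu(0°) eclipsed 15.6; H(120°)/CH3(120°) eclipsed 7.0; iPr(240°)/COOH(240°) eclipsed 16.0 → 38.6 kJ/mol.
tBu at 60° (staggered): OH(0°)/tBu(60°) gauche 4.6; OH(0°)/COOH(300°) gauche 2.5; iPr(240°)/CH3(180°) gauche 4.6; iPr(240°)/COOH(300°) gauche 4.8 → 16.5 kJ/mol.
tBu at 120° (eclipsed): OH(0°)/COOH(0°) eclipsed 8.5; H(120°)/tBu(120°) eclipsed 10.1; iPr(240°)/CH3(240°) eclipsed 15.3 → 33.9 kJ/mol.
tBu at 180° (staggered): OH(0°)/CH3(300°) gauche 2.9; OH(0°)/COOH(60°) gauche 2.5; iPr(240°)/tBu(180°) gauche 8.5; iPr(240°)/CH3(300°) gauche 4.6 → 18.5 kJ/mol.
tBu at 240° (eclipsed): OH(0°)/CH3(0°) eclipsed 10.5; H(120°)/COOH(120°) eclipsed 7.0; iPr(240°)/tBu(240°) eclipsed 19.6 → 37.1 kJ/mol.
tBu at 300° (staggered): OH(0°)/tBu(300°) gauche 4.6; OH(0°)/CH3(60°) gauche 2.9; iPr(240°)/tBu(300°) gauche 8.5; iPr(240°)/COOH(180°) gauche 4.8 → 20.8 kJ/mol.
The minimum (16.5 kJ/mol) occurs with tBu at 60°.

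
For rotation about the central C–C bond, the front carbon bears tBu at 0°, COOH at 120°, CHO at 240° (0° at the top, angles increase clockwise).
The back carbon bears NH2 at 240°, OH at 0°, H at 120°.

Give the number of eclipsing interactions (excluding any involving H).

Non-H eclipsing pairs: tBu(0°)/OH(0°); CHO(240°)/NH2(240°) — 2 interactions.

2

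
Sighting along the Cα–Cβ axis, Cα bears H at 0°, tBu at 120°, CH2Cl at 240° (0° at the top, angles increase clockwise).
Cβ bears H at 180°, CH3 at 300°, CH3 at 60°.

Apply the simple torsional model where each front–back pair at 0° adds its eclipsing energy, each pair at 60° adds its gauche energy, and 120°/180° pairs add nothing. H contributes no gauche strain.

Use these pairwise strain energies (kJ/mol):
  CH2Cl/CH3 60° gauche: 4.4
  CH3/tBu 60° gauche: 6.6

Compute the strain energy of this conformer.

11.0 kJ/mol

This conformer is staggered. tBu at 120° is gauche with CH3 at 60° (6.6); CH2Cl at 240° is gauche with CH3 at 300° (4.4). Total 11.0 kJ/mol.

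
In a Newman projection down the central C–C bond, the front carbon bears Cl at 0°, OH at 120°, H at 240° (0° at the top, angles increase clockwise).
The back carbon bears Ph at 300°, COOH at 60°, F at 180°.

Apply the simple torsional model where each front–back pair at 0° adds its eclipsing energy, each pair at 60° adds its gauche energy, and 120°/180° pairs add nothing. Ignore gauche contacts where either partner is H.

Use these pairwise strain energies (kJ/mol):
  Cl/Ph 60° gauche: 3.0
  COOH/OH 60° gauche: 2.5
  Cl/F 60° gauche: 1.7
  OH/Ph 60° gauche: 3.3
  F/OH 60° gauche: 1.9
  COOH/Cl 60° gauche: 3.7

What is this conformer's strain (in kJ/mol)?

This conformer is staggered. Cl at 0° is gauche with Ph at 300° (3.0); Cl at 0° is gauche with COOH at 60° (3.7); OH at 120° is gauche with COOH at 60° (2.5); OH at 120° is gauche with F at 180° (1.9). Total 11.1 kJ/mol.

11.1 kJ/mol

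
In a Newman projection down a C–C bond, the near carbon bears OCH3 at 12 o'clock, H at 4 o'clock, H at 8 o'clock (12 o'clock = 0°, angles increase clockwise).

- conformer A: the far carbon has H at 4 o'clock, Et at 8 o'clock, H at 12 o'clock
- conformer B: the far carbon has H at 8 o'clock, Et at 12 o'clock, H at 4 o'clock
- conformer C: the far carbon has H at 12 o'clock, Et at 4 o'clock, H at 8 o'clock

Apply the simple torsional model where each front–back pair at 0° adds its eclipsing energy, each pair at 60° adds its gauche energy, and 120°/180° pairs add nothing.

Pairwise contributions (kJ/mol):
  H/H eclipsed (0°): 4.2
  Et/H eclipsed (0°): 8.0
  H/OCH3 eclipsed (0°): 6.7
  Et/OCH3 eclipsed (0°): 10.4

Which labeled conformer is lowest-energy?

B

A is eclipsed. OCH3 at 0° is eclipsed with H at 0° (6.7); H at 120° is eclipsed with H at 120° (4.2); H at 240° is eclipsed with Et at 240° (8.0). Total 18.9 kJ/mol.
B is eclipsed. OCH3 at 0° is eclipsed with Et at 0° (10.4); H at 120° is eclipsed with H at 120° (4.2); H at 240° is eclipsed with H at 240° (4.2). Total 18.8 kJ/mol.
C is eclipsed. OCH3 at 0° is eclipsed with H at 0° (6.7); H at 120° is eclipsed with Et at 120° (8.0); H at 240° is eclipsed with H at 240° (4.2). Total 18.9 kJ/mol.
B has the lowest total (18.8 kJ/mol).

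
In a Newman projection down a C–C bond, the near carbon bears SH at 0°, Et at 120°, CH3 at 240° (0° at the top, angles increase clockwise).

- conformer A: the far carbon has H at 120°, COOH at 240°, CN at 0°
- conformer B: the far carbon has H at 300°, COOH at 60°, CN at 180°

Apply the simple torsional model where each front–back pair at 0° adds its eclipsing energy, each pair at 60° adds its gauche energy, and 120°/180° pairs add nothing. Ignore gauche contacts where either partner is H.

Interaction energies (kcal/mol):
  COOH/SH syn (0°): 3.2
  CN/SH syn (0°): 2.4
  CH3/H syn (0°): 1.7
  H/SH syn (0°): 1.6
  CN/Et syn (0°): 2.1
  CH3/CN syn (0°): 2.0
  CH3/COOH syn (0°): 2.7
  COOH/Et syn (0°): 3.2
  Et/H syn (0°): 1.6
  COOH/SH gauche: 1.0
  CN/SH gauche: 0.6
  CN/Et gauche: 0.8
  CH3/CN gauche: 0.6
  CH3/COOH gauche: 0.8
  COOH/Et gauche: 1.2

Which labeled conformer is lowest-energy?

B

A (eclipsed): SH–CN eclipsed, Et–H eclipsed, CH3–COOH eclipsed; 2.4 + 1.6 + 2.7 = 6.7 kcal/mol.
B (staggered): SH–COOH gauche, Et–COOH gauche, Et–CN gauche, CH3–CN gauche; 1.0 + 1.2 + 0.8 + 0.6 = 3.6 kcal/mol.
B has the lowest total (3.6 kcal/mol).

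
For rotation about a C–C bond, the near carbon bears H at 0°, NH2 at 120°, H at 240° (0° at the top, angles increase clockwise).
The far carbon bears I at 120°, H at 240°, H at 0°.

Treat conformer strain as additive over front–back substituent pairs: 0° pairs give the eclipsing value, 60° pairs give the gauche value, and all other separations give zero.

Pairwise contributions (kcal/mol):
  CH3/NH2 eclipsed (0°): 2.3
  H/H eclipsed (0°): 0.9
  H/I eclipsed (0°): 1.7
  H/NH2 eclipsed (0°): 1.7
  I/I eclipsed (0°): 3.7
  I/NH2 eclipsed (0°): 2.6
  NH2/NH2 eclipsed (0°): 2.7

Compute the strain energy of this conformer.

4.4 kcal/mol

This conformer (eclipsed): H(0°)/H(0°) eclipsed 0.9; NH2(120°)/I(120°) eclipsed 2.6; H(240°)/H(240°) eclipsed 0.9 → 4.4 kcal/mol.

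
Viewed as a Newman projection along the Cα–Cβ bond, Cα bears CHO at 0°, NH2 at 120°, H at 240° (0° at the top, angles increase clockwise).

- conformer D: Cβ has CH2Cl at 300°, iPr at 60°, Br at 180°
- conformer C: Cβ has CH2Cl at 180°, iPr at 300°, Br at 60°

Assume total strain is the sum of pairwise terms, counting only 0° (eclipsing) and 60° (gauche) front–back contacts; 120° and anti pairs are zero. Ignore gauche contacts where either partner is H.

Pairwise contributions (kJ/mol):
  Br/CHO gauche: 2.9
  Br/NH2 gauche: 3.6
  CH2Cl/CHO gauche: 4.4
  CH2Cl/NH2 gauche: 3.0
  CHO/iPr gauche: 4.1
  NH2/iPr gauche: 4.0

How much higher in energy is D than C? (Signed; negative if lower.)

D (staggered): CHO–CH2Cl gauche, CHO–iPr gauche, NH2–iPr gauche, NH2–Br gauche; 4.4 + 4.1 + 4.0 + 3.6 = 16.1 kJ/mol.
C (staggered): CHO–iPr gauche, CHO–Br gauche, NH2–CH2Cl gauche, NH2–Br gauche; 4.1 + 2.9 + 3.0 + 3.6 = 13.6 kJ/mol.
E(D) − E(C) = 16.1 − 13.6 = +2.5 kJ/mol.

+2.5 kJ/mol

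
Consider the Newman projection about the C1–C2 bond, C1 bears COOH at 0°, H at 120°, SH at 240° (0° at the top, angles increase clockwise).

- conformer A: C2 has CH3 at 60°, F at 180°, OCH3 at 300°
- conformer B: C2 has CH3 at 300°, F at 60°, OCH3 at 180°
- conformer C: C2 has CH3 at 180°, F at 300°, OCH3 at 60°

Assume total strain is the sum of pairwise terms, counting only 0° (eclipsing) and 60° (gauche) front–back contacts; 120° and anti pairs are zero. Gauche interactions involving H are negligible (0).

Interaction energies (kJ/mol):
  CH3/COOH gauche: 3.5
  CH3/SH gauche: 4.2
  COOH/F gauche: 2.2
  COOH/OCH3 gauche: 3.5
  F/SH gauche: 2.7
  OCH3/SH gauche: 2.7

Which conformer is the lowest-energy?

A (staggered): COOH–CH3 gauche, COOH–OCH3 gauche, SH–F gauche, SH–OCH3 gauche; 3.5 + 3.5 + 2.7 + 2.7 = 12.4 kJ/mol.
B (staggered): COOH–CH3 gauche, COOH–F gauche, SH–CH3 gauche, SH–OCH3 gauche; 3.5 + 2.2 + 4.2 + 2.7 = 12.6 kJ/mol.
C (staggered): COOH–F gauche, COOH–OCH3 gauche, SH–CH3 gauche, SH–F gauche; 2.2 + 3.5 + 4.2 + 2.7 = 12.6 kJ/mol.
A has the lowest total (12.4 kJ/mol).

A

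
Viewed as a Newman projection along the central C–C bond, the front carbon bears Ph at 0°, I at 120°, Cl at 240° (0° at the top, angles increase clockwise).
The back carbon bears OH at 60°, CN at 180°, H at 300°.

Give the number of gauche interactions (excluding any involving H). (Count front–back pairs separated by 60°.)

Non-H gauche pairs: Ph(0°)/OH(60°); I(120°)/OH(60°); I(120°)/CN(180°); Cl(240°)/CN(180°) — 4 interactions.

4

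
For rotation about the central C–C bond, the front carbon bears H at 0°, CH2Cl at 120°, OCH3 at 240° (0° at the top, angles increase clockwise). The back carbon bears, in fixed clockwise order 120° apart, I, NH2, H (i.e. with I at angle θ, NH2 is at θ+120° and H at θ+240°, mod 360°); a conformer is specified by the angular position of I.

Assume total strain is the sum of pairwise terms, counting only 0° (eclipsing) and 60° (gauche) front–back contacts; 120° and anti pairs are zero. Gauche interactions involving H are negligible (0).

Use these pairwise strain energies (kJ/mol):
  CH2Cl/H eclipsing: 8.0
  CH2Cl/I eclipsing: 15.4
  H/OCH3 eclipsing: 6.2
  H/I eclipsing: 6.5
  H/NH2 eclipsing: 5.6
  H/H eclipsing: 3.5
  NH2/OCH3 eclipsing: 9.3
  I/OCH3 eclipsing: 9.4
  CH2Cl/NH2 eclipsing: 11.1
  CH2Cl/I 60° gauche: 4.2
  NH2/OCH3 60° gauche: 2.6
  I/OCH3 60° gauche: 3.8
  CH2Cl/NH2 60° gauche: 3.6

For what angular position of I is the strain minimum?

300°

I at 0° (eclipsed): H–I eclipsed, CH2Cl–NH2 eclipsed, OCH3–H eclipsed; 6.5 + 11.1 + 6.2 = 23.8 kJ/mol.
I at 60° (staggered): CH2Cl–I gauche, CH2Cl–NH2 gauche, OCH3–NH2 gauche; 4.2 + 3.6 + 2.6 = 10.4 kJ/mol.
I at 120° (eclipsed): H–H eclipsed, CH2Cl–I eclipsed, OCH3–NH2 eclipsed; 3.5 + 15.4 + 9.3 = 28.2 kJ/mol.
I at 180° (staggered): CH2Cl–I gauche, OCH3–I gauche, OCH3–NH2 gauche; 4.2 + 3.8 + 2.6 = 10.6 kJ/mol.
I at 240° (eclipsed): H–NH2 eclipsed, CH2Cl–H eclipsed, OCH3–I eclipsed; 5.6 + 8.0 + 9.4 = 23.0 kJ/mol.
I at 300° (staggered): CH2Cl–NH2 gauche, OCH3–I gauche; 3.6 + 3.8 = 7.4 kJ/mol.
The minimum (7.4 kJ/mol) occurs with I at 300°.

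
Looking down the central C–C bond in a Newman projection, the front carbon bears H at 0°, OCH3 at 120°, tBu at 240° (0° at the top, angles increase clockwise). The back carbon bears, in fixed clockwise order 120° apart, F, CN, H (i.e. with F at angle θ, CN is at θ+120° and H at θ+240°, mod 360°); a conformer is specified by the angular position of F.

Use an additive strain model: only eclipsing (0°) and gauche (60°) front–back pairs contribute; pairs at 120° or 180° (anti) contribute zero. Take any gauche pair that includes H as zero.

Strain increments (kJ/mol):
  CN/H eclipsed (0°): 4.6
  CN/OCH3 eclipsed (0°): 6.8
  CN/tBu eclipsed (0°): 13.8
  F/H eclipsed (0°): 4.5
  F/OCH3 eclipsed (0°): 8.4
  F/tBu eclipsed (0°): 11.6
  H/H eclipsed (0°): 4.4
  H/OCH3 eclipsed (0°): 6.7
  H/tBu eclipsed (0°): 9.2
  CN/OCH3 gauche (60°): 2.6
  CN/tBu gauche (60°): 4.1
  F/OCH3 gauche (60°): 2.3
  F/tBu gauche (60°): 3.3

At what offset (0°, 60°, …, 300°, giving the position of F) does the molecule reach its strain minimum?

F at 0° (eclipsed): H–F eclipsed, OCH3–CN eclipsed, tBu–H eclipsed; 4.5 + 6.8 + 9.2 = 20.5 kJ/mol.
F at 60° (staggered): OCH3–F gauche, OCH3–CN gauche, tBu–CN gauche; 2.3 + 2.6 + 4.1 = 9.0 kJ/mol.
F at 120° (eclipsed): H–H eclipsed, OCH3–F eclipsed, tBu–CN eclipsed; 4.4 + 8.4 + 13.8 = 26.6 kJ/mol.
F at 180° (staggered): OCH3–F gauche, tBu–F gauche, tBu–CN gauche; 2.3 + 3.3 + 4.1 = 9.7 kJ/mol.
F at 240° (eclipsed): H–CN eclipsed, OCH3–H eclipsed, tBu–F eclipsed; 4.6 + 6.7 + 11.6 = 22.9 kJ/mol.
F at 300° (staggered): OCH3–CN gauche, tBu–F gauche; 2.6 + 3.3 = 5.9 kJ/mol.
The minimum (5.9 kJ/mol) occurs with F at 300°.

300°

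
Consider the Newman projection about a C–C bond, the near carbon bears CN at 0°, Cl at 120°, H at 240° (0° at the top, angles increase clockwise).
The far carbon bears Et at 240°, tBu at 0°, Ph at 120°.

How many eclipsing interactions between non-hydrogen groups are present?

Non-H eclipsing pairs: CN(0°)/tBu(0°); Cl(120°)/Ph(120°) — 2 interactions.

2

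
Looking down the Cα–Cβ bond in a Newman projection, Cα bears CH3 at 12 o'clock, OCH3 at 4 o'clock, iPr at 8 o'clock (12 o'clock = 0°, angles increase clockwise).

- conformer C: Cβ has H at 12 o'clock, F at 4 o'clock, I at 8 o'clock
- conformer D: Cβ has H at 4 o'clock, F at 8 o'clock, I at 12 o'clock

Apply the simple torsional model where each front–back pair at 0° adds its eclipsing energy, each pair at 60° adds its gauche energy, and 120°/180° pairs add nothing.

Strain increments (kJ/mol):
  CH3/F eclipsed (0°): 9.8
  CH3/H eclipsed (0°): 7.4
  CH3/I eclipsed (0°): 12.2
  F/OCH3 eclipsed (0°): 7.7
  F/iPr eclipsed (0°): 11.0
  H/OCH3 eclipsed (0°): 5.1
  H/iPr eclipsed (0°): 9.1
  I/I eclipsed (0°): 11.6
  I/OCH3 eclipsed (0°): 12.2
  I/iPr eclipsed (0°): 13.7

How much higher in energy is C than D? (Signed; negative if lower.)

C (eclipsed): CH3(0°)/H(0°) eclipsed 7.4; OCH3(120°)/F(120°) eclipsed 7.7; iPr(240°)/I(240°) eclipsed 13.7 → 28.8 kJ/mol.
D (eclipsed): CH3(0°)/I(0°) eclipsed 12.2; OCH3(120°)/H(120°) eclipsed 5.1; iPr(240°)/F(240°) eclipsed 11.0 → 28.3 kJ/mol.
E(C) − E(D) = 28.8 − 28.3 = +0.5 kJ/mol.

+0.5 kJ/mol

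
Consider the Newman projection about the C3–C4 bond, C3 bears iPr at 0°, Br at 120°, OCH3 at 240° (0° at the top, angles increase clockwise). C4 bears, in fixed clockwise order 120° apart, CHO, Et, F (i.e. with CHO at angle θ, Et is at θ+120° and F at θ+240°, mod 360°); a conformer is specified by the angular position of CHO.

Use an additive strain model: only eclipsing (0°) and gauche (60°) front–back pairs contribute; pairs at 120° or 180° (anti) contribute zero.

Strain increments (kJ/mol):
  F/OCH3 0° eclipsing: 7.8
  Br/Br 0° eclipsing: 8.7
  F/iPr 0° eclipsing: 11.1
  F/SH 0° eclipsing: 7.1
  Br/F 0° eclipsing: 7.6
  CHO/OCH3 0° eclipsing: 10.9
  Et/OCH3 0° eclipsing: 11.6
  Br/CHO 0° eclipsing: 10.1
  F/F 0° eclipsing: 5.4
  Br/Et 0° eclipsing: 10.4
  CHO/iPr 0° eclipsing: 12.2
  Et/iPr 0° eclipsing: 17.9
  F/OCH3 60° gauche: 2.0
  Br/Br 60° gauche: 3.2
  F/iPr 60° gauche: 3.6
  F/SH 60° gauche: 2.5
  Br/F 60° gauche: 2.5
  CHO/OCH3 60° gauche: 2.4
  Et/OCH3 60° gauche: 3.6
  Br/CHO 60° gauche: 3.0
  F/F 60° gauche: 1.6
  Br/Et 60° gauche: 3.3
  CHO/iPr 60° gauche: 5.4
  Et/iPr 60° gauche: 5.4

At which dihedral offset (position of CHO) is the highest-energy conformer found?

CHO at 0° (eclipsed): iPr–CHO eclipsed, Br–Et eclipsed, OCH3–F eclipsed; 12.2 + 10.4 + 7.8 = 30.4 kJ/mol.
CHO at 60° (staggered): iPr–CHO gauche, iPr–F gauche, Br–CHO gauche, Br–Et gauche, OCH3–Et gauche, OCH3–F gauche; 5.4 + 3.6 + 3.0 + 3.3 + 3.6 + 2.0 = 20.9 kJ/mol.
CHO at 120° (eclipsed): iPr–F eclipsed, Br–CHO eclipsed, OCH3–Et eclipsed; 11.1 + 10.1 + 11.6 = 32.8 kJ/mol.
CHO at 180° (staggered): iPr–Et gauche, iPr–F gauche, Br–CHO gauche, Br–F gauche, OCH3–CHO gauche, OCH3–Et gauche; 5.4 + 3.6 + 3.0 + 2.5 + 2.4 + 3.6 = 20.5 kJ/mol.
CHO at 240° (eclipsed): iPr–Et eclipsed, Br–F eclipsed, OCH3–CHO eclipsed; 17.9 + 7.6 + 10.9 = 36.4 kJ/mol.
CHO at 300° (staggered): iPr–CHO gauche, iPr–Et gauche, Br–Et gauche, Br–F gauche, OCH3–CHO gauche, OCH3–F gauche; 5.4 + 5.4 + 3.3 + 2.5 + 2.4 + 2.0 = 21.0 kJ/mol.
The maximum (36.4 kJ/mol) occurs with CHO at 240°.

240°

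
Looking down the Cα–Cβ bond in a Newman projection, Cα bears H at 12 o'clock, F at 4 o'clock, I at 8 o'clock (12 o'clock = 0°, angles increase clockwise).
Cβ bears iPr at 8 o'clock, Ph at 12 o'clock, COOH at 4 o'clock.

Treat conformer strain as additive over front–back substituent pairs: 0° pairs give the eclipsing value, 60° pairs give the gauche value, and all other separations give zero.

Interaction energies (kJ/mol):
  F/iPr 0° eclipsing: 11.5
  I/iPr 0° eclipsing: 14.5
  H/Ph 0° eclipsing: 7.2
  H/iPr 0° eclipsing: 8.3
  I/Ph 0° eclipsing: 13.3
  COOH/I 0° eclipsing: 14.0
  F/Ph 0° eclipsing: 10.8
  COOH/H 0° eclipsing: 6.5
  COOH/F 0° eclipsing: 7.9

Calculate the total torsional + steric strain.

This conformer is eclipsed. H at 0° is eclipsed with Ph at 0° (7.2); F at 120° is eclipsed with COOH at 120° (7.9); I at 240° is eclipsed with iPr at 240° (14.5). Total 29.6 kJ/mol.

29.6 kJ/mol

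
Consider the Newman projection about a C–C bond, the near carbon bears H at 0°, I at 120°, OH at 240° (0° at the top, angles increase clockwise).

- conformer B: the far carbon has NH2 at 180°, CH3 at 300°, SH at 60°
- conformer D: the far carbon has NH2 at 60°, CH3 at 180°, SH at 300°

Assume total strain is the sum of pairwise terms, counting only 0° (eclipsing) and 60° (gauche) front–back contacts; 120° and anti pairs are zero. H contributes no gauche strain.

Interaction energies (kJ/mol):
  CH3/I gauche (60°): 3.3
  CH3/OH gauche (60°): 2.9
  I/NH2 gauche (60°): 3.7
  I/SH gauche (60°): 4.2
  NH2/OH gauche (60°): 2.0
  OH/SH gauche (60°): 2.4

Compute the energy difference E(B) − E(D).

+0.5 kJ/mol

B (staggered): I(120°)/NH2(180°) gauche 3.7; I(120°)/SH(60°) gauche 4.2; OH(240°)/NH2(180°) gauche 2.0; OH(240°)/CH3(300°) gauche 2.9 → 12.8 kJ/mol.
D (staggered): I(120°)/NH2(60°) gauche 3.7; I(120°)/CH3(180°) gauche 3.3; OH(240°)/CH3(180°) gauche 2.9; OH(240°)/SH(300°) gauche 2.4 → 12.3 kJ/mol.
E(B) − E(D) = 12.8 − 12.3 = +0.5 kJ/mol.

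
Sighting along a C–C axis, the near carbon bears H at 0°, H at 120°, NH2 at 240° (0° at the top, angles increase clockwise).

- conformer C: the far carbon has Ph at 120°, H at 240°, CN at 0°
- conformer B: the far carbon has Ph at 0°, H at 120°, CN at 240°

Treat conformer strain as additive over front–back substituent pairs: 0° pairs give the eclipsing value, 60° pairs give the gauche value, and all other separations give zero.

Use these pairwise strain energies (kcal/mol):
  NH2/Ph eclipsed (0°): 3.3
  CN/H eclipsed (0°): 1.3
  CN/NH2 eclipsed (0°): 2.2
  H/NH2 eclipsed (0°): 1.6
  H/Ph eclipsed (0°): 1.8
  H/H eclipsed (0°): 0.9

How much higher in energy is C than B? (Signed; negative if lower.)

-0.2 kcal/mol

C (eclipsed): H(0°)/CN(0°) eclipsed 1.3; H(120°)/Ph(120°) eclipsed 1.8; NH2(240°)/H(240°) eclipsed 1.6 → 4.7 kcal/mol.
B (eclipsed): H(0°)/Ph(0°) eclipsed 1.8; H(120°)/H(120°) eclipsed 0.9; NH2(240°)/CN(240°) eclipsed 2.2 → 4.9 kcal/mol.
E(C) − E(B) = 4.7 − 4.9 = -0.2 kcal/mol.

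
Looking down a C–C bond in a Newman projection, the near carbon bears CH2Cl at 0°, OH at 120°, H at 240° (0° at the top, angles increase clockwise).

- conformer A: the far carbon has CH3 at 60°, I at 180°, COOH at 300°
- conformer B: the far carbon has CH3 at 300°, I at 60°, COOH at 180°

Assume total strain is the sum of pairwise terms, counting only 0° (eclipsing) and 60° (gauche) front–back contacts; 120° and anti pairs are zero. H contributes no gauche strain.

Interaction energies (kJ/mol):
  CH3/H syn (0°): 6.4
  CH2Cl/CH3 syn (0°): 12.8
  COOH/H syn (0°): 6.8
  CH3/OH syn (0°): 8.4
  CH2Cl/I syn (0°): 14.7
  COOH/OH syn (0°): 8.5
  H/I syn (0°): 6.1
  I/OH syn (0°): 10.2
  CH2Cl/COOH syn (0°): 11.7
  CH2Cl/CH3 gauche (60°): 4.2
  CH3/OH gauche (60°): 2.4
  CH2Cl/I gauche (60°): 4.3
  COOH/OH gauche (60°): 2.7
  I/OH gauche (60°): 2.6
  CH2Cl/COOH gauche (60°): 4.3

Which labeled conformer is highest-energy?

A (staggered): CH2Cl–CH3 gauche, CH2Cl–COOH gauche, OH–CH3 gauche, OH–I gauche; 4.2 + 4.3 + 2.4 + 2.6 = 13.5 kJ/mol.
B (staggered): CH2Cl–CH3 gauche, CH2Cl–I gauche, OH–I gauche, OH–COOH gauche; 4.2 + 4.3 + 2.6 + 2.7 = 13.8 kJ/mol.
B has the highest total (13.8 kJ/mol).

B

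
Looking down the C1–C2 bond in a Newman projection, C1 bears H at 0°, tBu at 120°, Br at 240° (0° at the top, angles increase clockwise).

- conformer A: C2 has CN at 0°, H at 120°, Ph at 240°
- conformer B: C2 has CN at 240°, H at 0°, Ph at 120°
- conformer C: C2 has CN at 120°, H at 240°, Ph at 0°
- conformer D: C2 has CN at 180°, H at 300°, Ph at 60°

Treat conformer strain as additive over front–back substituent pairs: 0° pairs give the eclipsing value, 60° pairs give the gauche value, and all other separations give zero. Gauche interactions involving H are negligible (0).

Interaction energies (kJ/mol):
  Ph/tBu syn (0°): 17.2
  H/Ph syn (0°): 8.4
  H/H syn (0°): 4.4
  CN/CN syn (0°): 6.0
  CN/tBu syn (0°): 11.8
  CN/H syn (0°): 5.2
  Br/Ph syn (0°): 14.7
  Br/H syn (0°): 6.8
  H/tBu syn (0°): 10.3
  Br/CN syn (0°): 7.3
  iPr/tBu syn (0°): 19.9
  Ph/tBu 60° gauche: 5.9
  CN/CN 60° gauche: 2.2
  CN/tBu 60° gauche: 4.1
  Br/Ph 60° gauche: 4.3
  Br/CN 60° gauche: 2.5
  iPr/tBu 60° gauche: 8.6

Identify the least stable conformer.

A (eclipsed): H–CN eclipsed, tBu–H eclipsed, Br–Ph eclipsed; 5.2 + 10.3 + 14.7 = 30.2 kJ/mol.
B (eclipsed): H–H eclipsed, tBu–Ph eclipsed, Br–CN eclipsed; 4.4 + 17.2 + 7.3 = 28.9 kJ/mol.
C (eclipsed): H–Ph eclipsed, tBu–CN eclipsed, Br–H eclipsed; 8.4 + 11.8 + 6.8 = 27.0 kJ/mol.
D (staggered): tBu–CN gauche, tBu–Ph gauche, Br–CN gauche; 4.1 + 5.9 + 2.5 = 12.5 kJ/mol.
A has the highest total (30.2 kJ/mol).

A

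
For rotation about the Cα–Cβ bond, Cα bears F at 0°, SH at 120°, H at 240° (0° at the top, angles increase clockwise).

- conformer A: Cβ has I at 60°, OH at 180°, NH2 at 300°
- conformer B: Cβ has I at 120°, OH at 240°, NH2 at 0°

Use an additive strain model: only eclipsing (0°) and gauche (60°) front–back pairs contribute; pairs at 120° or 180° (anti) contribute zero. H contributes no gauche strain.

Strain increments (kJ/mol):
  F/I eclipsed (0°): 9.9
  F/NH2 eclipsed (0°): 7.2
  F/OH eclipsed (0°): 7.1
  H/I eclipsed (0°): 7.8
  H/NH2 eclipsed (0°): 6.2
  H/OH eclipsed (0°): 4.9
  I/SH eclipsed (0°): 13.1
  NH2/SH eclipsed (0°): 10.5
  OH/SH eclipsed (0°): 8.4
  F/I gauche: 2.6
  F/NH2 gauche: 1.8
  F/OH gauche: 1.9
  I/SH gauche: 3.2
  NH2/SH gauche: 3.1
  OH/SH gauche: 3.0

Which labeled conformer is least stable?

B

A is staggered. F at 0° is gauche with I at 60° (2.6); F at 0° is gauche with NH2 at 300° (1.8); SH at 120° is gauche with I at 60° (3.2); SH at 120° is gauche with OH at 180° (3.0). Total 10.6 kJ/mol.
B is eclipsed. F at 0° is eclipsed with NH2 at 0° (7.2); SH at 120° is eclipsed with I at 120° (13.1); H at 240° is eclipsed with OH at 240° (4.9). Total 25.2 kJ/mol.
B has the highest total (25.2 kJ/mol).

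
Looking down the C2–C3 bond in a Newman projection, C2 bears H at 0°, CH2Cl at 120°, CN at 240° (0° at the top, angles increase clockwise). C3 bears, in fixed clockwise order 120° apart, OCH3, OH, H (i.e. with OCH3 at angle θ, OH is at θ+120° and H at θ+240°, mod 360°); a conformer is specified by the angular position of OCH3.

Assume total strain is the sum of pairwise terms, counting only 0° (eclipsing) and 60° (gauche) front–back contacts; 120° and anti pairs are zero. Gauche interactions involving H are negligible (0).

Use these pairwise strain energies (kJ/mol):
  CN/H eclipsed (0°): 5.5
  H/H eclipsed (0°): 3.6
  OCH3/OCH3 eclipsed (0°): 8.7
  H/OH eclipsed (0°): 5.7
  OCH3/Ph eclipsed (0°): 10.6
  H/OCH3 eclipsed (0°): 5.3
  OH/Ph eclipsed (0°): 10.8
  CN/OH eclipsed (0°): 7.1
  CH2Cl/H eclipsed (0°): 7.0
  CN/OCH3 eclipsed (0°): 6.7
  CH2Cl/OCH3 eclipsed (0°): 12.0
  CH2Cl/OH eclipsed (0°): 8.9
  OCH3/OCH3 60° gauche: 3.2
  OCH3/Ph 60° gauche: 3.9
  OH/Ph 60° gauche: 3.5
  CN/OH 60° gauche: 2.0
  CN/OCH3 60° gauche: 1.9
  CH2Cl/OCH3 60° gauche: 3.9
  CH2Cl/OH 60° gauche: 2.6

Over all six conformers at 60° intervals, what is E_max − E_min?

18.2 kJ/mol

OCH3 at 0° (eclipsed): H(0°)/OCH3(0°) eclipsed 5.3; CH2Cl(120°)/OH(120°) eclipsed 8.9; CN(240°)/H(240°) eclipsed 5.5 → 19.7 kJ/mol.
OCH3 at 60° (staggered): CH2Cl(120°)/OCH3(60°) gauche 3.9; CH2Cl(120°)/OH(180°) gauche 2.6; CN(240°)/OH(180°) gauche 2.0 → 8.5 kJ/mol.
OCH3 at 120° (eclipsed): H(0°)/H(0°) eclipsed 3.6; CH2Cl(120°)/OCH3(120°) eclipsed 12.0; CN(240°)/OH(240°) eclipsed 7.1 → 22.7 kJ/mol.
OCH3 at 180° (staggered): CH2Cl(120°)/OCH3(180°) gauche 3.9; CN(240°)/OCH3(180°) gauche 1.9; CN(240°)/OH(300°) gauche 2.0 → 7.8 kJ/mol.
OCH3 at 240° (eclipsed): H(0°)/OH(0°) eclipsed 5.7; CH2Cl(120°)/H(120°) eclipsed 7.0; CN(240°)/OCH3(240°) eclipsed 6.7 → 19.4 kJ/mol.
OCH3 at 300° (staggered): CH2Cl(120°)/OH(60°) gauche 2.6; CN(240°)/OCH3(300°) gauche 1.9 → 4.5 kJ/mol.
Max at 120° (22.7 kJ/mol), min at 300° (4.5 kJ/mol); barrier = 18.2 kJ/mol.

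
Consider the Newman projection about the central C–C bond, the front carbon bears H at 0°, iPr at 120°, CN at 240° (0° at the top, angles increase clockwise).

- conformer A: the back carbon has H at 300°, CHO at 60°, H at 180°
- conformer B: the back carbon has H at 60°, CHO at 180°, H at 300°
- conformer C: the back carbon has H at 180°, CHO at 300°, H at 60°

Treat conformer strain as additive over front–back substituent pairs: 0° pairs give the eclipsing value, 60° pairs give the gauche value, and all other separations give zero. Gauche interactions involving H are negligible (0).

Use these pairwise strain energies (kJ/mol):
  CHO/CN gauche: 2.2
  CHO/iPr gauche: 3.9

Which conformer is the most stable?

A is staggered. iPr at 120° is gauche with CHO at 60° (3.9). Total 3.9 kJ/mol.
B is staggered. iPr at 120° is gauche with CHO at 180° (3.9); CN at 240° is gauche with CHO at 180° (2.2). Total 6.1 kJ/mol.
C is staggered. CN at 240° is gauche with CHO at 300° (2.2). Total 2.2 kJ/mol.
C has the lowest total (2.2 kJ/mol).

C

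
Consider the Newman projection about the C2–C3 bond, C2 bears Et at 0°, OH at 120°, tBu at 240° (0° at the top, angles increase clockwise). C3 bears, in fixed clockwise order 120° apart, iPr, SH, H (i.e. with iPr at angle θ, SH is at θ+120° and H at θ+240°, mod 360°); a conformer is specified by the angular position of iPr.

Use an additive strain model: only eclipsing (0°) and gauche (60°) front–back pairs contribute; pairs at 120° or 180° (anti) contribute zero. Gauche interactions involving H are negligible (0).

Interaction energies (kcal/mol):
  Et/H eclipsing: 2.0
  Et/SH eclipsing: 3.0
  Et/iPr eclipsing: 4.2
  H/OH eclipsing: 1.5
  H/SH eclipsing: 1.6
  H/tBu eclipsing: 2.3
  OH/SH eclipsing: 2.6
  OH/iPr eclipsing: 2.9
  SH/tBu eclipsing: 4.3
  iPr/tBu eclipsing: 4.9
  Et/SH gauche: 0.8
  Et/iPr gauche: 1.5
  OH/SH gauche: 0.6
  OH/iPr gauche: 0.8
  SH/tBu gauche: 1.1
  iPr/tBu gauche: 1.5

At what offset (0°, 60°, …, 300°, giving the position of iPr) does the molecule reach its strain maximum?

240°

iPr at 0° (eclipsed): Et–iPr eclipsed, OH–SH eclipsed, tBu–H eclipsed; 4.2 + 2.6 + 2.3 = 9.1 kcal/mol.
iPr at 60° (staggered): Et–iPr gauche, OH–iPr gauche, OH–SH gauche, tBu–SH gauche; 1.5 + 0.8 + 0.6 + 1.1 = 4.0 kcal/mol.
iPr at 120° (eclipsed): Et–H eclipsed, OH–iPr eclipsed, tBu–SH eclipsed; 2.0 + 2.9 + 4.3 = 9.2 kcal/mol.
iPr at 180° (staggered): Et–SH gauche, OH–iPr gauche, tBu–iPr gauche, tBu–SH gauche; 0.8 + 0.8 + 1.5 + 1.1 = 4.2 kcal/mol.
iPr at 240° (eclipsed): Et–SH eclipsed, OH–H eclipsed, tBu–iPr eclipsed; 3.0 + 1.5 + 4.9 = 9.4 kcal/mol.
iPr at 300° (staggered): Et–iPr gauche, Et–SH gauche, OH–SH gauche, tBu–iPr gauche; 1.5 + 0.8 + 0.6 + 1.5 = 4.4 kcal/mol.
The maximum (9.4 kcal/mol) occurs with iPr at 240°.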